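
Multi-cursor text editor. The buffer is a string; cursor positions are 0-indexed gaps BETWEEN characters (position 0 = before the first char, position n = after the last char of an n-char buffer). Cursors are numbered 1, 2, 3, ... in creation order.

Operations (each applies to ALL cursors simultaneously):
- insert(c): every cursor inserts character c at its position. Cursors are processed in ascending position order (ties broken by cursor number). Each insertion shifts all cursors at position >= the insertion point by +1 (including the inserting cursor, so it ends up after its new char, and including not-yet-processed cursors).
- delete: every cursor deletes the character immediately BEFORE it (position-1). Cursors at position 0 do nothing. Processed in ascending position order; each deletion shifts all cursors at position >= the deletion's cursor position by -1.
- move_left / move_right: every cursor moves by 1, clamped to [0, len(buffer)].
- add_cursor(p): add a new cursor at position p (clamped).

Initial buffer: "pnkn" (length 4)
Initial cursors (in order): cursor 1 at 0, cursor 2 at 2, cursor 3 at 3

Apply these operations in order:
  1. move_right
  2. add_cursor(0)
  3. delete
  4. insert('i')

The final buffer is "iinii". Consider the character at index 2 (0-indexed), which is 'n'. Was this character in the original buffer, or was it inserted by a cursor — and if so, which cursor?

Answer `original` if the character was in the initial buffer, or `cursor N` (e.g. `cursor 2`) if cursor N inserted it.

After op 1 (move_right): buffer="pnkn" (len 4), cursors c1@1 c2@3 c3@4, authorship ....
After op 2 (add_cursor(0)): buffer="pnkn" (len 4), cursors c4@0 c1@1 c2@3 c3@4, authorship ....
After op 3 (delete): buffer="n" (len 1), cursors c1@0 c4@0 c2@1 c3@1, authorship .
After op 4 (insert('i')): buffer="iinii" (len 5), cursors c1@2 c4@2 c2@5 c3@5, authorship 14.23
Authorship (.=original, N=cursor N): 1 4 . 2 3
Index 2: author = original

Answer: original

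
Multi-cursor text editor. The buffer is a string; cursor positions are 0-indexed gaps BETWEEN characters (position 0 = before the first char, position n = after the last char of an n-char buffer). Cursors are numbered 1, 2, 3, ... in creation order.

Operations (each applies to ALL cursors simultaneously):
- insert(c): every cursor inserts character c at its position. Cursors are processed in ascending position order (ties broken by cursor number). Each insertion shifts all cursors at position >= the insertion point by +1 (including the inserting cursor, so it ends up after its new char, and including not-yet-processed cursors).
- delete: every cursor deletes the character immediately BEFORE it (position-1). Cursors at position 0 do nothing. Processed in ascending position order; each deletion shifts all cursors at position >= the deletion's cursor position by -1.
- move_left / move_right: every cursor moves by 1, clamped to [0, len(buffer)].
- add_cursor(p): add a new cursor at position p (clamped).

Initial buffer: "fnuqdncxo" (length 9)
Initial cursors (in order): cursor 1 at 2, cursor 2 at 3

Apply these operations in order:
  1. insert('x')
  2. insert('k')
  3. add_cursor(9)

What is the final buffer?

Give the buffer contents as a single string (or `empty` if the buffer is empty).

Answer: fnxkuxkqdncxo

Derivation:
After op 1 (insert('x')): buffer="fnxuxqdncxo" (len 11), cursors c1@3 c2@5, authorship ..1.2......
After op 2 (insert('k')): buffer="fnxkuxkqdncxo" (len 13), cursors c1@4 c2@7, authorship ..11.22......
After op 3 (add_cursor(9)): buffer="fnxkuxkqdncxo" (len 13), cursors c1@4 c2@7 c3@9, authorship ..11.22......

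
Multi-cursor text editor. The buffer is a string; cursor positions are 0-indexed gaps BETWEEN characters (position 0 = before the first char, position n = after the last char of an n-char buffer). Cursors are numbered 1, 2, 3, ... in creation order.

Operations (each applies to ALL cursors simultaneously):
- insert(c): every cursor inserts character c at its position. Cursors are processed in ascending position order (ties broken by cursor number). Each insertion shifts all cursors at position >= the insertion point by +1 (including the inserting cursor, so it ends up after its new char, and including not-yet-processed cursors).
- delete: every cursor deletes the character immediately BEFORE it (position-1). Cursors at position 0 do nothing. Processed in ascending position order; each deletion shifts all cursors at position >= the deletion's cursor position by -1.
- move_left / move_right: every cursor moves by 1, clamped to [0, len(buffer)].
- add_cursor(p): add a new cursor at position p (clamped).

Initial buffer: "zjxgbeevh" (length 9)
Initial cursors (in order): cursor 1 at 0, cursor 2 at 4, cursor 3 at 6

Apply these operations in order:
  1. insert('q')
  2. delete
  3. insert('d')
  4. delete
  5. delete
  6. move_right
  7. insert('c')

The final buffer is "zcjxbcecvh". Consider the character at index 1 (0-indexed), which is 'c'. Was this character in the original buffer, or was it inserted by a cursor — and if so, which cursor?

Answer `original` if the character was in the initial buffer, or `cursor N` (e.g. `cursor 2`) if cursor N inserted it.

After op 1 (insert('q')): buffer="qzjxgqbeqevh" (len 12), cursors c1@1 c2@6 c3@9, authorship 1....2..3...
After op 2 (delete): buffer="zjxgbeevh" (len 9), cursors c1@0 c2@4 c3@6, authorship .........
After op 3 (insert('d')): buffer="dzjxgdbedevh" (len 12), cursors c1@1 c2@6 c3@9, authorship 1....2..3...
After op 4 (delete): buffer="zjxgbeevh" (len 9), cursors c1@0 c2@4 c3@6, authorship .........
After op 5 (delete): buffer="zjxbevh" (len 7), cursors c1@0 c2@3 c3@4, authorship .......
After op 6 (move_right): buffer="zjxbevh" (len 7), cursors c1@1 c2@4 c3@5, authorship .......
After op 7 (insert('c')): buffer="zcjxbcecvh" (len 10), cursors c1@2 c2@6 c3@8, authorship .1...2.3..
Authorship (.=original, N=cursor N): . 1 . . . 2 . 3 . .
Index 1: author = 1

Answer: cursor 1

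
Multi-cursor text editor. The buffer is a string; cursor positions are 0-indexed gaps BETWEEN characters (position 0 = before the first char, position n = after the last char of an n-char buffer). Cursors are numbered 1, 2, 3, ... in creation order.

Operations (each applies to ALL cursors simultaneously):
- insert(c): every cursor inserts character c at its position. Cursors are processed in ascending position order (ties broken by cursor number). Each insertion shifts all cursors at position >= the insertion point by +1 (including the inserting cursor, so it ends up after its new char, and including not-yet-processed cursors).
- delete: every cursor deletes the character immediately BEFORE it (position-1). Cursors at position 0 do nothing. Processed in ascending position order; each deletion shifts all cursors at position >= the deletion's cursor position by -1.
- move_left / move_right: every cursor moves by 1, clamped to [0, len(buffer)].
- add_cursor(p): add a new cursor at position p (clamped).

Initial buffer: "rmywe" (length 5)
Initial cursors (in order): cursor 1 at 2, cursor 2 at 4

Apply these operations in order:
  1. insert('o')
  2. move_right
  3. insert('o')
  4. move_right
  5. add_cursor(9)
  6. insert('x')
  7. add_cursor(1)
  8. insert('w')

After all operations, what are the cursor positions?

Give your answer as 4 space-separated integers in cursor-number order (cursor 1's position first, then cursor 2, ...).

After op 1 (insert('o')): buffer="rmoywoe" (len 7), cursors c1@3 c2@6, authorship ..1..2.
After op 2 (move_right): buffer="rmoywoe" (len 7), cursors c1@4 c2@7, authorship ..1..2.
After op 3 (insert('o')): buffer="rmoyowoeo" (len 9), cursors c1@5 c2@9, authorship ..1.1.2.2
After op 4 (move_right): buffer="rmoyowoeo" (len 9), cursors c1@6 c2@9, authorship ..1.1.2.2
After op 5 (add_cursor(9)): buffer="rmoyowoeo" (len 9), cursors c1@6 c2@9 c3@9, authorship ..1.1.2.2
After op 6 (insert('x')): buffer="rmoyowxoeoxx" (len 12), cursors c1@7 c2@12 c3@12, authorship ..1.1.12.223
After op 7 (add_cursor(1)): buffer="rmoyowxoeoxx" (len 12), cursors c4@1 c1@7 c2@12 c3@12, authorship ..1.1.12.223
After op 8 (insert('w')): buffer="rwmoyowxwoeoxxww" (len 16), cursors c4@2 c1@9 c2@16 c3@16, authorship .4.1.1.112.22323

Answer: 9 16 16 2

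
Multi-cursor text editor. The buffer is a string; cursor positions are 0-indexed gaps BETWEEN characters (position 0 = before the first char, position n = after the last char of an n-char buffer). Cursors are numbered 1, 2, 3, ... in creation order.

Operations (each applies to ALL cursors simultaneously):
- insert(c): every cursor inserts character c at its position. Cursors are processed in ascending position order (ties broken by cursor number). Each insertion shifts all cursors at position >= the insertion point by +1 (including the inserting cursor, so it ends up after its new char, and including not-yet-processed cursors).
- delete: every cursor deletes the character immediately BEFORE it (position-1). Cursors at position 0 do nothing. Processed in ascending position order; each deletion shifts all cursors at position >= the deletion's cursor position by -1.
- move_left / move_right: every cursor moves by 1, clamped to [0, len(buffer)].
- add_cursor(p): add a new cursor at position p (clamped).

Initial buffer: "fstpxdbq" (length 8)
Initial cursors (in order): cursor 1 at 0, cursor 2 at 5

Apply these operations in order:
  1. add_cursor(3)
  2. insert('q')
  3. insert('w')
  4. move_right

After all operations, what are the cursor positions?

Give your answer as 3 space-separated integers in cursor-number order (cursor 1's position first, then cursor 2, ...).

After op 1 (add_cursor(3)): buffer="fstpxdbq" (len 8), cursors c1@0 c3@3 c2@5, authorship ........
After op 2 (insert('q')): buffer="qfstqpxqdbq" (len 11), cursors c1@1 c3@5 c2@8, authorship 1...3..2...
After op 3 (insert('w')): buffer="qwfstqwpxqwdbq" (len 14), cursors c1@2 c3@7 c2@11, authorship 11...33..22...
After op 4 (move_right): buffer="qwfstqwpxqwdbq" (len 14), cursors c1@3 c3@8 c2@12, authorship 11...33..22...

Answer: 3 12 8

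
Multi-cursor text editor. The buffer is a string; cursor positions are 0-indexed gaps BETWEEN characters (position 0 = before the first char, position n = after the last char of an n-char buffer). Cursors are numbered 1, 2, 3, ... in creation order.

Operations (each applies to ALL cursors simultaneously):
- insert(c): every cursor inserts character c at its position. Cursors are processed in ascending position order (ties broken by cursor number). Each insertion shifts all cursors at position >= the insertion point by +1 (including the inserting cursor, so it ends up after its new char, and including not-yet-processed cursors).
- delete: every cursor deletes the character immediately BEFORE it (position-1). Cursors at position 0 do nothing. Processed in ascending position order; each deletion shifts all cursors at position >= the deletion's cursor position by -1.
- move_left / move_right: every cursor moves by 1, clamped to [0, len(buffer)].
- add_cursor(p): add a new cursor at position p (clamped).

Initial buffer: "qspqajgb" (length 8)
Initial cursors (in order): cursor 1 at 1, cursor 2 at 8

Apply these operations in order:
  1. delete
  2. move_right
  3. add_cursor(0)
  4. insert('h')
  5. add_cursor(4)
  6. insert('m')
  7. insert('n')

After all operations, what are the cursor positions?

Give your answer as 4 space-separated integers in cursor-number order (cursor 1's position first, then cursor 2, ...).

Answer: 7 17 3 10

Derivation:
After op 1 (delete): buffer="spqajg" (len 6), cursors c1@0 c2@6, authorship ......
After op 2 (move_right): buffer="spqajg" (len 6), cursors c1@1 c2@6, authorship ......
After op 3 (add_cursor(0)): buffer="spqajg" (len 6), cursors c3@0 c1@1 c2@6, authorship ......
After op 4 (insert('h')): buffer="hshpqajgh" (len 9), cursors c3@1 c1@3 c2@9, authorship 3.1.....2
After op 5 (add_cursor(4)): buffer="hshpqajgh" (len 9), cursors c3@1 c1@3 c4@4 c2@9, authorship 3.1.....2
After op 6 (insert('m')): buffer="hmshmpmqajghm" (len 13), cursors c3@2 c1@5 c4@7 c2@13, authorship 33.11.4....22
After op 7 (insert('n')): buffer="hmnshmnpmnqajghmn" (len 17), cursors c3@3 c1@7 c4@10 c2@17, authorship 333.111.44....222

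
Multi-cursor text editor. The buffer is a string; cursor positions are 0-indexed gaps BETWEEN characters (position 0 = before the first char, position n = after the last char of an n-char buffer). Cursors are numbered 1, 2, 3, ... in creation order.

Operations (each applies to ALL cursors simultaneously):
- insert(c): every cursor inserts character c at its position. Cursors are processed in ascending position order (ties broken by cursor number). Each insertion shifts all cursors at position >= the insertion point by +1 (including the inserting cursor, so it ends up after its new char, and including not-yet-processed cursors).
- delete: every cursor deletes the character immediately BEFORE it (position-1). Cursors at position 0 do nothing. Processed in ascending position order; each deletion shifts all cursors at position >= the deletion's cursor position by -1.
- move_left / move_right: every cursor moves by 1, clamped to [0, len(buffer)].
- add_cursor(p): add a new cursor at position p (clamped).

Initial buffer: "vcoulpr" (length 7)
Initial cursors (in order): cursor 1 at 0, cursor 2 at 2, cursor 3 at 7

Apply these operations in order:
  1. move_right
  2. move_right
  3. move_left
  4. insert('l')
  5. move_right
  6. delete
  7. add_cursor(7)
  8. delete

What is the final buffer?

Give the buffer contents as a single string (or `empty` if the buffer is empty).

Answer: vol

Derivation:
After op 1 (move_right): buffer="vcoulpr" (len 7), cursors c1@1 c2@3 c3@7, authorship .......
After op 2 (move_right): buffer="vcoulpr" (len 7), cursors c1@2 c2@4 c3@7, authorship .......
After op 3 (move_left): buffer="vcoulpr" (len 7), cursors c1@1 c2@3 c3@6, authorship .......
After op 4 (insert('l')): buffer="vlcolulplr" (len 10), cursors c1@2 c2@5 c3@9, authorship .1..2...3.
After op 5 (move_right): buffer="vlcolulplr" (len 10), cursors c1@3 c2@6 c3@10, authorship .1..2...3.
After op 6 (delete): buffer="vlollpl" (len 7), cursors c1@2 c2@4 c3@7, authorship .1.2..3
After op 7 (add_cursor(7)): buffer="vlollpl" (len 7), cursors c1@2 c2@4 c3@7 c4@7, authorship .1.2..3
After op 8 (delete): buffer="vol" (len 3), cursors c1@1 c2@2 c3@3 c4@3, authorship ...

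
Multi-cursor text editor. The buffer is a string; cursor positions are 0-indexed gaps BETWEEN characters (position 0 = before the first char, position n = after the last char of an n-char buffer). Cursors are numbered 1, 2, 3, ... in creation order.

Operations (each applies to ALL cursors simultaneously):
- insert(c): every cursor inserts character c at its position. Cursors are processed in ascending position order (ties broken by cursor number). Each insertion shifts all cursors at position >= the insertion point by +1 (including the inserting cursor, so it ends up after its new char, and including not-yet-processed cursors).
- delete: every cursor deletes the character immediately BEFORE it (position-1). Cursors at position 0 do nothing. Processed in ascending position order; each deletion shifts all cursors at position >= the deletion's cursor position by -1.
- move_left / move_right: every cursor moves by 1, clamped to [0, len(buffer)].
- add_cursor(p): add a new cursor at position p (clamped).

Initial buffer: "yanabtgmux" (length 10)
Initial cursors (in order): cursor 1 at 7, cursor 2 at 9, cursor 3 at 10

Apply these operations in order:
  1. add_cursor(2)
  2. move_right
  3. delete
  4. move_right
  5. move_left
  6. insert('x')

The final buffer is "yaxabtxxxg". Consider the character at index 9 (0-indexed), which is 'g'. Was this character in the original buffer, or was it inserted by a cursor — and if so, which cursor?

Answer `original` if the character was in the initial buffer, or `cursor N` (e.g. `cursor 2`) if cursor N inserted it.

After op 1 (add_cursor(2)): buffer="yanabtgmux" (len 10), cursors c4@2 c1@7 c2@9 c3@10, authorship ..........
After op 2 (move_right): buffer="yanabtgmux" (len 10), cursors c4@3 c1@8 c2@10 c3@10, authorship ..........
After op 3 (delete): buffer="yaabtg" (len 6), cursors c4@2 c1@6 c2@6 c3@6, authorship ......
After op 4 (move_right): buffer="yaabtg" (len 6), cursors c4@3 c1@6 c2@6 c3@6, authorship ......
After op 5 (move_left): buffer="yaabtg" (len 6), cursors c4@2 c1@5 c2@5 c3@5, authorship ......
After op 6 (insert('x')): buffer="yaxabtxxxg" (len 10), cursors c4@3 c1@9 c2@9 c3@9, authorship ..4...123.
Authorship (.=original, N=cursor N): . . 4 . . . 1 2 3 .
Index 9: author = original

Answer: original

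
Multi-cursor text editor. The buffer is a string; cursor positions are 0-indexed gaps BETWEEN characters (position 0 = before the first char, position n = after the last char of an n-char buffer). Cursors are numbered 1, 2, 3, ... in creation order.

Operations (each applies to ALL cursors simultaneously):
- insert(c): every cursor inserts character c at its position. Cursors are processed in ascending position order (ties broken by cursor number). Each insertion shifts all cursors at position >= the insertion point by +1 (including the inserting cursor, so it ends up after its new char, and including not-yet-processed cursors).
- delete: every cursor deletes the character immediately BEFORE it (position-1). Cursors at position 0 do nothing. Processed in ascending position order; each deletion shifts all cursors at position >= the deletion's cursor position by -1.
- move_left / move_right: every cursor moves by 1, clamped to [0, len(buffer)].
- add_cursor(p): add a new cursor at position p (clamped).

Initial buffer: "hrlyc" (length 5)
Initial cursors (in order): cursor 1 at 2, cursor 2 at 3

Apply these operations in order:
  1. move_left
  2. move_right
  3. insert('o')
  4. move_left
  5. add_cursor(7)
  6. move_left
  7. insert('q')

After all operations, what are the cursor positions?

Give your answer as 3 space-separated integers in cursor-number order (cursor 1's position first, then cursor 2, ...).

Answer: 2 5 9

Derivation:
After op 1 (move_left): buffer="hrlyc" (len 5), cursors c1@1 c2@2, authorship .....
After op 2 (move_right): buffer="hrlyc" (len 5), cursors c1@2 c2@3, authorship .....
After op 3 (insert('o')): buffer="hroloyc" (len 7), cursors c1@3 c2@5, authorship ..1.2..
After op 4 (move_left): buffer="hroloyc" (len 7), cursors c1@2 c2@4, authorship ..1.2..
After op 5 (add_cursor(7)): buffer="hroloyc" (len 7), cursors c1@2 c2@4 c3@7, authorship ..1.2..
After op 6 (move_left): buffer="hroloyc" (len 7), cursors c1@1 c2@3 c3@6, authorship ..1.2..
After op 7 (insert('q')): buffer="hqroqloyqc" (len 10), cursors c1@2 c2@5 c3@9, authorship .1.12.2.3.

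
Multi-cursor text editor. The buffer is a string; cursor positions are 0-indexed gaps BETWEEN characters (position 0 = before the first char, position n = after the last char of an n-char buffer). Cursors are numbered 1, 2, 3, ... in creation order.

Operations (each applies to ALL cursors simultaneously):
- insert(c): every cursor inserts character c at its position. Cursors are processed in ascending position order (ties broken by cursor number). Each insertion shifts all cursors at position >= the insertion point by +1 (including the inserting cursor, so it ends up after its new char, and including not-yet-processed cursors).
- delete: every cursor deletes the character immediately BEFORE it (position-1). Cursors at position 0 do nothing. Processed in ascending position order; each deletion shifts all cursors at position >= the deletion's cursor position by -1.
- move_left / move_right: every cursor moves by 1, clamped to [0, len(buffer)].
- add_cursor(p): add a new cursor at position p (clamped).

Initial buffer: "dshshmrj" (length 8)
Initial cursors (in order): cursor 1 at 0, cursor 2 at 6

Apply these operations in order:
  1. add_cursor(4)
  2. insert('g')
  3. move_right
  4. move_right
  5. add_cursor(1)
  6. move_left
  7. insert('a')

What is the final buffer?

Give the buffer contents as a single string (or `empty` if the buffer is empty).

Answer: agdashsghamgraj

Derivation:
After op 1 (add_cursor(4)): buffer="dshshmrj" (len 8), cursors c1@0 c3@4 c2@6, authorship ........
After op 2 (insert('g')): buffer="gdshsghmgrj" (len 11), cursors c1@1 c3@6 c2@9, authorship 1....3..2..
After op 3 (move_right): buffer="gdshsghmgrj" (len 11), cursors c1@2 c3@7 c2@10, authorship 1....3..2..
After op 4 (move_right): buffer="gdshsghmgrj" (len 11), cursors c1@3 c3@8 c2@11, authorship 1....3..2..
After op 5 (add_cursor(1)): buffer="gdshsghmgrj" (len 11), cursors c4@1 c1@3 c3@8 c2@11, authorship 1....3..2..
After op 6 (move_left): buffer="gdshsghmgrj" (len 11), cursors c4@0 c1@2 c3@7 c2@10, authorship 1....3..2..
After op 7 (insert('a')): buffer="agdashsghamgraj" (len 15), cursors c4@1 c1@4 c3@10 c2@14, authorship 41.1...3.3.2.2.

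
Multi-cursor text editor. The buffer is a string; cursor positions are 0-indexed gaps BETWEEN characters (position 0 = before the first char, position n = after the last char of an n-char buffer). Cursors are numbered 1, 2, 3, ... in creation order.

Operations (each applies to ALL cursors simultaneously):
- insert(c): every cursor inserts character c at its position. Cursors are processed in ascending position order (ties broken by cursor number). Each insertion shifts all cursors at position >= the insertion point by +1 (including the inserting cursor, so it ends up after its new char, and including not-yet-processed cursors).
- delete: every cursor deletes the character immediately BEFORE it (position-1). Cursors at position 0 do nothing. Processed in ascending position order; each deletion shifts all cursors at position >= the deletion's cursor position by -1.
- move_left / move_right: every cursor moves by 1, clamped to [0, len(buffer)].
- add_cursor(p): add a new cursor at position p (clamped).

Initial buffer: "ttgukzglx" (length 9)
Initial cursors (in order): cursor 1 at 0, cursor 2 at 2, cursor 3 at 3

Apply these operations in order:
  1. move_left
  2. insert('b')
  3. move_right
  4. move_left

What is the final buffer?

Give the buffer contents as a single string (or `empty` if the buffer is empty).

Answer: btbtbgukzglx

Derivation:
After op 1 (move_left): buffer="ttgukzglx" (len 9), cursors c1@0 c2@1 c3@2, authorship .........
After op 2 (insert('b')): buffer="btbtbgukzglx" (len 12), cursors c1@1 c2@3 c3@5, authorship 1.2.3.......
After op 3 (move_right): buffer="btbtbgukzglx" (len 12), cursors c1@2 c2@4 c3@6, authorship 1.2.3.......
After op 4 (move_left): buffer="btbtbgukzglx" (len 12), cursors c1@1 c2@3 c3@5, authorship 1.2.3.......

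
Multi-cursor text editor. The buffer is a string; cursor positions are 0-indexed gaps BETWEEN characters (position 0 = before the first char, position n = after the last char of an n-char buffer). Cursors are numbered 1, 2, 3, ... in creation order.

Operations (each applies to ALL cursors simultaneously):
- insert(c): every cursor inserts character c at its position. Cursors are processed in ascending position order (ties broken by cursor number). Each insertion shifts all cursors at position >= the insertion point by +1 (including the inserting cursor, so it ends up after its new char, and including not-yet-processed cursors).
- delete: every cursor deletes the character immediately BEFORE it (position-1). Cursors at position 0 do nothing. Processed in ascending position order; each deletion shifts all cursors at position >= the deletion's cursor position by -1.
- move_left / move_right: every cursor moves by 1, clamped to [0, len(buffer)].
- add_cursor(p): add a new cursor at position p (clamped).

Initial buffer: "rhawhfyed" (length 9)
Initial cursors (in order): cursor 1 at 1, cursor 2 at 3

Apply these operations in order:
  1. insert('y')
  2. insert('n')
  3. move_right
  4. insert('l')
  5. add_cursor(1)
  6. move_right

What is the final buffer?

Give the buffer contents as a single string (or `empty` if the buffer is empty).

Answer: rynhlaynwlhfyed

Derivation:
After op 1 (insert('y')): buffer="ryhaywhfyed" (len 11), cursors c1@2 c2@5, authorship .1..2......
After op 2 (insert('n')): buffer="rynhaynwhfyed" (len 13), cursors c1@3 c2@7, authorship .11..22......
After op 3 (move_right): buffer="rynhaynwhfyed" (len 13), cursors c1@4 c2@8, authorship .11..22......
After op 4 (insert('l')): buffer="rynhlaynwlhfyed" (len 15), cursors c1@5 c2@10, authorship .11.1.22.2.....
After op 5 (add_cursor(1)): buffer="rynhlaynwlhfyed" (len 15), cursors c3@1 c1@5 c2@10, authorship .11.1.22.2.....
After op 6 (move_right): buffer="rynhlaynwlhfyed" (len 15), cursors c3@2 c1@6 c2@11, authorship .11.1.22.2.....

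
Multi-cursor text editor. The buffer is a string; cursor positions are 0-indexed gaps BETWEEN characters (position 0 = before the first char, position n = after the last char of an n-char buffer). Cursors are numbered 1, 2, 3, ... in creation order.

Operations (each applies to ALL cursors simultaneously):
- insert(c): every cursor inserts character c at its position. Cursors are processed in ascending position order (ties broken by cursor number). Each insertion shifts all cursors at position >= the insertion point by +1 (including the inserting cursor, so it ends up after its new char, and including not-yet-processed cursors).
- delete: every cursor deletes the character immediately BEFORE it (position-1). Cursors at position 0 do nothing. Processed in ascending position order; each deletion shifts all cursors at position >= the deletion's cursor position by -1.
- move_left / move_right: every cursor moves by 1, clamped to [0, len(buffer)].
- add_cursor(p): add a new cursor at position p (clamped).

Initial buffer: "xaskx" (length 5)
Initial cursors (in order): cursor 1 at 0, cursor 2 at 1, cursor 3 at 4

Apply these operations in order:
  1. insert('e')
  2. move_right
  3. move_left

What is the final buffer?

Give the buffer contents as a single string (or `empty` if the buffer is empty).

After op 1 (insert('e')): buffer="exeaskex" (len 8), cursors c1@1 c2@3 c3@7, authorship 1.2...3.
After op 2 (move_right): buffer="exeaskex" (len 8), cursors c1@2 c2@4 c3@8, authorship 1.2...3.
After op 3 (move_left): buffer="exeaskex" (len 8), cursors c1@1 c2@3 c3@7, authorship 1.2...3.

Answer: exeaskex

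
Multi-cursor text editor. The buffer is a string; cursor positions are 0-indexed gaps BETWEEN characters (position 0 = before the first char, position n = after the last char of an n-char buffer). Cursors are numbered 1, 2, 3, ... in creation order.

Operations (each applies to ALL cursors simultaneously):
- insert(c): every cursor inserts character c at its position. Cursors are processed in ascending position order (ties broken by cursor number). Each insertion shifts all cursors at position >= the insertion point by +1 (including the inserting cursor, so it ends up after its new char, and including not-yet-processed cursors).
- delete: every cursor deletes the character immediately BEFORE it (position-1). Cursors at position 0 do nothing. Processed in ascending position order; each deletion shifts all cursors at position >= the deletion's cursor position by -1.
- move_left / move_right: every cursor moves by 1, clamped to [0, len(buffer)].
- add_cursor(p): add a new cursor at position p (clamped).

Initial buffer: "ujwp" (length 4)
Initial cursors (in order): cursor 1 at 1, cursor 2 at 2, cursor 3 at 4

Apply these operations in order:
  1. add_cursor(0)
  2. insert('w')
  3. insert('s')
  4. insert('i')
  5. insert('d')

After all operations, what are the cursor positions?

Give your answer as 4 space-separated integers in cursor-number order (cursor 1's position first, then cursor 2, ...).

After op 1 (add_cursor(0)): buffer="ujwp" (len 4), cursors c4@0 c1@1 c2@2 c3@4, authorship ....
After op 2 (insert('w')): buffer="wuwjwwpw" (len 8), cursors c4@1 c1@3 c2@5 c3@8, authorship 4.1.2..3
After op 3 (insert('s')): buffer="wsuwsjwswpws" (len 12), cursors c4@2 c1@5 c2@8 c3@12, authorship 44.11.22..33
After op 4 (insert('i')): buffer="wsiuwsijwsiwpwsi" (len 16), cursors c4@3 c1@7 c2@11 c3@16, authorship 444.111.222..333
After op 5 (insert('d')): buffer="wsiduwsidjwsidwpwsid" (len 20), cursors c4@4 c1@9 c2@14 c3@20, authorship 4444.1111.2222..3333

Answer: 9 14 20 4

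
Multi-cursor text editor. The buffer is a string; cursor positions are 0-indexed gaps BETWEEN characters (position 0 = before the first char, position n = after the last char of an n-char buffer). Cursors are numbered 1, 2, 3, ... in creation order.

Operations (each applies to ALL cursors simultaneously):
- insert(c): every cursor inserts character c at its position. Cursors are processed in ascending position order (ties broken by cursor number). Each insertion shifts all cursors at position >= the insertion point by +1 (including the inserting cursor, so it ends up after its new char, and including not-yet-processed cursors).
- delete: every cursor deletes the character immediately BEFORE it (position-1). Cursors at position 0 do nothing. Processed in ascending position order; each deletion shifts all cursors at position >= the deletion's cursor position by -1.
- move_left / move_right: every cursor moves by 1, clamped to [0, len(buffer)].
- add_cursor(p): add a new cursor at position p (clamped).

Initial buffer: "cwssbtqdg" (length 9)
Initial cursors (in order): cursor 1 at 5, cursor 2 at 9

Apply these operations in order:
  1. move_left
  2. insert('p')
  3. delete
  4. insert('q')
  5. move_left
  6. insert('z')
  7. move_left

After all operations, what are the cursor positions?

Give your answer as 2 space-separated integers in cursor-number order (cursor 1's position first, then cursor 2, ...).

Answer: 4 10

Derivation:
After op 1 (move_left): buffer="cwssbtqdg" (len 9), cursors c1@4 c2@8, authorship .........
After op 2 (insert('p')): buffer="cwsspbtqdpg" (len 11), cursors c1@5 c2@10, authorship ....1....2.
After op 3 (delete): buffer="cwssbtqdg" (len 9), cursors c1@4 c2@8, authorship .........
After op 4 (insert('q')): buffer="cwssqbtqdqg" (len 11), cursors c1@5 c2@10, authorship ....1....2.
After op 5 (move_left): buffer="cwssqbtqdqg" (len 11), cursors c1@4 c2@9, authorship ....1....2.
After op 6 (insert('z')): buffer="cwsszqbtqdzqg" (len 13), cursors c1@5 c2@11, authorship ....11....22.
After op 7 (move_left): buffer="cwsszqbtqdzqg" (len 13), cursors c1@4 c2@10, authorship ....11....22.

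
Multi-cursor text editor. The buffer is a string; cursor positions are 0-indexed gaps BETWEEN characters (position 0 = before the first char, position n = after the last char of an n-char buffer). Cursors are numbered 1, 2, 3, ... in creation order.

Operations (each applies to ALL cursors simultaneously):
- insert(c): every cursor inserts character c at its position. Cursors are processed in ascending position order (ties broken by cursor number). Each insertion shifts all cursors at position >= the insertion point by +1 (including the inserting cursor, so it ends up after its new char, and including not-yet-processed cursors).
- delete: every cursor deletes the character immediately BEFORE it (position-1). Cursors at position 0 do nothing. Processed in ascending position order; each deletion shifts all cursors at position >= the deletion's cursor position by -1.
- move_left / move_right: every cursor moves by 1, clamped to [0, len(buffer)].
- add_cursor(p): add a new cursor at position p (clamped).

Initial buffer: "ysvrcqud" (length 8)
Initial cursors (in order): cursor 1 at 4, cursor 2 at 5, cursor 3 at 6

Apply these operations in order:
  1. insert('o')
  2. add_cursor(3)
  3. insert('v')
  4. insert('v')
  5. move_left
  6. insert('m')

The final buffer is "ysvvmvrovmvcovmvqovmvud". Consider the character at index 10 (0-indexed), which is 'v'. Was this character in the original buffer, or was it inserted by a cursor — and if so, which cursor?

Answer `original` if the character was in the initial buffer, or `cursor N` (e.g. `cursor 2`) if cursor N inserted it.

After op 1 (insert('o')): buffer="ysvrocoqoud" (len 11), cursors c1@5 c2@7 c3@9, authorship ....1.2.3..
After op 2 (add_cursor(3)): buffer="ysvrocoqoud" (len 11), cursors c4@3 c1@5 c2@7 c3@9, authorship ....1.2.3..
After op 3 (insert('v')): buffer="ysvvrovcovqovud" (len 15), cursors c4@4 c1@7 c2@10 c3@13, authorship ...4.11.22.33..
After op 4 (insert('v')): buffer="ysvvvrovvcovvqovvud" (len 19), cursors c4@5 c1@9 c2@13 c3@17, authorship ...44.111.222.333..
After op 5 (move_left): buffer="ysvvvrovvcovvqovvud" (len 19), cursors c4@4 c1@8 c2@12 c3@16, authorship ...44.111.222.333..
After op 6 (insert('m')): buffer="ysvvmvrovmvcovmvqovmvud" (len 23), cursors c4@5 c1@10 c2@15 c3@20, authorship ...444.1111.2222.3333..
Authorship (.=original, N=cursor N): . . . 4 4 4 . 1 1 1 1 . 2 2 2 2 . 3 3 3 3 . .
Index 10: author = 1

Answer: cursor 1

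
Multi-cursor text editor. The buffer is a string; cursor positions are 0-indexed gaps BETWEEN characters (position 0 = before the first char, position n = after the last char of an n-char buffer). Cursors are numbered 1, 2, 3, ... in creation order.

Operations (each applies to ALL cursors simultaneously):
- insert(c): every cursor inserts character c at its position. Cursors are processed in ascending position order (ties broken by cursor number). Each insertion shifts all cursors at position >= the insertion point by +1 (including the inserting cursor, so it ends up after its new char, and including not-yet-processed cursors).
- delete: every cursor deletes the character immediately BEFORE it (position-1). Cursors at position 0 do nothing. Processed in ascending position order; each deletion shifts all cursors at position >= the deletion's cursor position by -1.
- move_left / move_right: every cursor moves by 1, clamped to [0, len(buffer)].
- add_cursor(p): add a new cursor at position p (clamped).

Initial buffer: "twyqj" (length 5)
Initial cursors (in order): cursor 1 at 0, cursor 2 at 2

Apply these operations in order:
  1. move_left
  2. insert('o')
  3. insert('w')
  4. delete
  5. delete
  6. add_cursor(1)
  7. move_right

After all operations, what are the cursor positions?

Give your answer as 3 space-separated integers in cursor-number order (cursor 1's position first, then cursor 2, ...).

Answer: 1 2 2

Derivation:
After op 1 (move_left): buffer="twyqj" (len 5), cursors c1@0 c2@1, authorship .....
After op 2 (insert('o')): buffer="otowyqj" (len 7), cursors c1@1 c2@3, authorship 1.2....
After op 3 (insert('w')): buffer="owtowwyqj" (len 9), cursors c1@2 c2@5, authorship 11.22....
After op 4 (delete): buffer="otowyqj" (len 7), cursors c1@1 c2@3, authorship 1.2....
After op 5 (delete): buffer="twyqj" (len 5), cursors c1@0 c2@1, authorship .....
After op 6 (add_cursor(1)): buffer="twyqj" (len 5), cursors c1@0 c2@1 c3@1, authorship .....
After op 7 (move_right): buffer="twyqj" (len 5), cursors c1@1 c2@2 c3@2, authorship .....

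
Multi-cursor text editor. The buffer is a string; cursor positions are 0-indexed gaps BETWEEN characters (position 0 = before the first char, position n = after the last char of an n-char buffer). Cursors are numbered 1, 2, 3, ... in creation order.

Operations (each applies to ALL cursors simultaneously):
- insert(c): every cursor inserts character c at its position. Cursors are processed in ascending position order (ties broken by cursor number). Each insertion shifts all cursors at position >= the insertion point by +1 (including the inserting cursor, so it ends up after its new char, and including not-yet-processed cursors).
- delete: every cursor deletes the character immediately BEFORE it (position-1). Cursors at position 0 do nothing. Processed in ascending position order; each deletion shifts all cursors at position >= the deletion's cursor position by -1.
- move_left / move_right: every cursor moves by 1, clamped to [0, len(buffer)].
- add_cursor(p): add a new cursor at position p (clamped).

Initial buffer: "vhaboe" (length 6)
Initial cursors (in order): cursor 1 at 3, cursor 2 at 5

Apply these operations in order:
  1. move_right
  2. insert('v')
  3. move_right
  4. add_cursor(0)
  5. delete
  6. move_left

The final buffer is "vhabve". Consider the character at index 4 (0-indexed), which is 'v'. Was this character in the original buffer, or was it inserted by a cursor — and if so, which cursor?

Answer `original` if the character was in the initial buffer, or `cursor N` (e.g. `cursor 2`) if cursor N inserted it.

Answer: cursor 1

Derivation:
After op 1 (move_right): buffer="vhaboe" (len 6), cursors c1@4 c2@6, authorship ......
After op 2 (insert('v')): buffer="vhabvoev" (len 8), cursors c1@5 c2@8, authorship ....1..2
After op 3 (move_right): buffer="vhabvoev" (len 8), cursors c1@6 c2@8, authorship ....1..2
After op 4 (add_cursor(0)): buffer="vhabvoev" (len 8), cursors c3@0 c1@6 c2@8, authorship ....1..2
After op 5 (delete): buffer="vhabve" (len 6), cursors c3@0 c1@5 c2@6, authorship ....1.
After op 6 (move_left): buffer="vhabve" (len 6), cursors c3@0 c1@4 c2@5, authorship ....1.
Authorship (.=original, N=cursor N): . . . . 1 .
Index 4: author = 1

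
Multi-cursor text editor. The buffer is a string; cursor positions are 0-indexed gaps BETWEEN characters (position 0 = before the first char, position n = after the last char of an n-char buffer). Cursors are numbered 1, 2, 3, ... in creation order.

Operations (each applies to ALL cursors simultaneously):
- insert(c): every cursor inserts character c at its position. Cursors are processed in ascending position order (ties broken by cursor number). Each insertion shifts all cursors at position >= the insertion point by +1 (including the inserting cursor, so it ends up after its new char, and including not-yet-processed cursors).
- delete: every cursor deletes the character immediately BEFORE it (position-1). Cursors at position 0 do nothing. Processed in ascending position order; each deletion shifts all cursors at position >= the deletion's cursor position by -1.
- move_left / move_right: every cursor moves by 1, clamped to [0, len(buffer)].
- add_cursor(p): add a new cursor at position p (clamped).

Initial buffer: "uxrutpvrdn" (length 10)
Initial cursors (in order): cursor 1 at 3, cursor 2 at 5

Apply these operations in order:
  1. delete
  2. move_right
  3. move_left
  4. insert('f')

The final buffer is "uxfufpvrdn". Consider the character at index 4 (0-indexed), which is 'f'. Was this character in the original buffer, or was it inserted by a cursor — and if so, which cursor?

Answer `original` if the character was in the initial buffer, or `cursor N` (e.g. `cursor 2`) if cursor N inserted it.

Answer: cursor 2

Derivation:
After op 1 (delete): buffer="uxupvrdn" (len 8), cursors c1@2 c2@3, authorship ........
After op 2 (move_right): buffer="uxupvrdn" (len 8), cursors c1@3 c2@4, authorship ........
After op 3 (move_left): buffer="uxupvrdn" (len 8), cursors c1@2 c2@3, authorship ........
After op 4 (insert('f')): buffer="uxfufpvrdn" (len 10), cursors c1@3 c2@5, authorship ..1.2.....
Authorship (.=original, N=cursor N): . . 1 . 2 . . . . .
Index 4: author = 2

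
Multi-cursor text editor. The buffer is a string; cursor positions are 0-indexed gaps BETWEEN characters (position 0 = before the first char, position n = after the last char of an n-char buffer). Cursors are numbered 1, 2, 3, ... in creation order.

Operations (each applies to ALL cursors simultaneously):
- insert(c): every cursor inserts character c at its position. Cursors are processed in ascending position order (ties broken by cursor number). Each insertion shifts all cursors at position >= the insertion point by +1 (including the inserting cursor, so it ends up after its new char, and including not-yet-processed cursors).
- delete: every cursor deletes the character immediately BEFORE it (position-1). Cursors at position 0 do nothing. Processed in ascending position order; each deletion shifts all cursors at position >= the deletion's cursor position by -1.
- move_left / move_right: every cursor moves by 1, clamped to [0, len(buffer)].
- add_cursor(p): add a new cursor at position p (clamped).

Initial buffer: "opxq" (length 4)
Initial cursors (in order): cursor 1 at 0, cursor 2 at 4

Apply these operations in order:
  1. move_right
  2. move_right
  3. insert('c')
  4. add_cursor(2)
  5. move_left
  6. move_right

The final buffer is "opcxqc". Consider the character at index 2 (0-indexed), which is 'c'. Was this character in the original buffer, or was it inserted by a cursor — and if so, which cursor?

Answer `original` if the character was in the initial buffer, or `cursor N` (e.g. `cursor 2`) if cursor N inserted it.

Answer: cursor 1

Derivation:
After op 1 (move_right): buffer="opxq" (len 4), cursors c1@1 c2@4, authorship ....
After op 2 (move_right): buffer="opxq" (len 4), cursors c1@2 c2@4, authorship ....
After op 3 (insert('c')): buffer="opcxqc" (len 6), cursors c1@3 c2@6, authorship ..1..2
After op 4 (add_cursor(2)): buffer="opcxqc" (len 6), cursors c3@2 c1@3 c2@6, authorship ..1..2
After op 5 (move_left): buffer="opcxqc" (len 6), cursors c3@1 c1@2 c2@5, authorship ..1..2
After op 6 (move_right): buffer="opcxqc" (len 6), cursors c3@2 c1@3 c2@6, authorship ..1..2
Authorship (.=original, N=cursor N): . . 1 . . 2
Index 2: author = 1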